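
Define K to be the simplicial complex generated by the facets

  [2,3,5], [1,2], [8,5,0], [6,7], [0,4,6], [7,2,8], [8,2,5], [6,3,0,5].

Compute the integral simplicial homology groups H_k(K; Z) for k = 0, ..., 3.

H_0 = Z,  H_1 = Z,  H_2 = 0,  H_3 = 0.

Take the total order 0 < 1 < 2 < 3 < 4 < 5 < 6 < 7 < 8 on the vertex set. Then K (dimension 3) consists of the simplices:

  0-simplices (9): [0], [1], [2], [3], [4], [5], [6], [7], [8]
  1-simplices (17): [0,3], [0,4], [0,5], [0,6], [0,8], [1,2], [2,3], [2,5], [2,7], [2,8], [3,5], [3,6], [4,6], [5,6], [5,8], [6,7], [7,8]
  2-simplices (9): [0,3,5], [0,3,6], [0,4,6], [0,5,6], [0,5,8], [2,3,5], [2,5,8], [2,7,8], [3,5,6]
  3-simplices (1): [0,3,5,6]

giving chain groups C_0 ≅ Z^9, C_1 ≅ Z^17, C_2 ≅ Z^9, C_3 ≅ Z^1.

The boundary map ∂_1: C_1 → C_0 is given by ∂[p,q] = [q] − [p]. For instance
  ∂[7,8] = [8] − [7].
This gives a 9×17 integer matrix of rank 8; reducing to Smith normal form yields diagonal entries (1,1,1,1,1,1,1,1).

∂_2: C_2 → C_1 sends each 2-simplex [p,q,r] to [q,r] − [p,r] + [p,q]. For instance
  ∂[2,5,8] = [5,8] − [2,8] + [2,5],
  ∂[0,3,5] = [3,5] − [0,5] + [0,3].
The resulting 17×9 matrix has rank 8, and its Smith normal form has invariant factors (1,1,1,1,1,1,1,1).

The boundary map ∂_3: C_3 → C_2 sends each 3-simplex σ to the alternating sum Σ_i (−1)^i (σ with its i-th vertex removed). For instance
  ∂[0,3,5,6] = [3,5,6] − [0,5,6] + [0,3,6] − [0,3,5].
This gives a 9×1 integer matrix of rank 1; reducing to Smith normal form yields diagonal entries (1).

Now H_k = ker ∂_k / im ∂_{k+1}, so:

  H_0: rank C_0 − rank ∂_1 = 9 − 8 = 1, and the invariant factors of ∂_1 are all 1, so H_0 ≅ Z.
  H_1: rank ker ∂_1 − rank ∂_2 = (17 − 8) − 8 = 1, and the invariant factors of ∂_2 are all 1, so H_1 ≅ Z.
  H_2: rank ker ∂_2 − rank ∂_3 = (9 − 8) − 1 = 0, and the invariant factors of ∂_3 are all 1, so H_2 ≅ 0.
  H_3: rank ker ∂_3 − rank ∂_4 = (1 − 1) − 0 = 0, and there is no ∂_4, so H_3 ≅ 0.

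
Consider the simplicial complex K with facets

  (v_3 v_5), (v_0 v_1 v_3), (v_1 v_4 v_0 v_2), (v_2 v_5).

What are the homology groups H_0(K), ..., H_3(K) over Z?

Take the total order v_0 < v_1 < v_2 < v_3 < v_4 < v_5 on the vertex set. Then K (dimension 3) consists of the simplices:

  0-simplices (6): [v_0], [v_1], [v_2], [v_3], [v_4], [v_5]
  1-simplices (10): [v_0,v_1], [v_0,v_2], [v_0,v_3], [v_0,v_4], [v_1,v_2], [v_1,v_3], [v_1,v_4], [v_2,v_4], [v_2,v_5], [v_3,v_5]
  2-simplices (5): [v_0,v_1,v_2], [v_0,v_1,v_3], [v_0,v_1,v_4], [v_0,v_2,v_4], [v_1,v_2,v_4]
  3-simplices (1): [v_0,v_1,v_2,v_4]

giving chain groups C_0 ≅ Z^6, C_1 ≅ Z^10, C_2 ≅ Z^5, C_3 ≅ Z^1.

∂_1: C_1 → C_0 sends each edge [p,q] (with p < q) to q − p. For instance
  ∂[v_1,v_3] = [v_3] − [v_1].
The resulting 6×10 matrix has rank 5, and its Smith normal form has invariant factors (1,1,1,1,1).

∂_2: C_2 → C_1 acts by ∂[p,q,r] = [q,r] − [p,r] + [p,q]. For instance
  ∂[v_0,v_2,v_4] = [v_2,v_4] − [v_0,v_4] + [v_0,v_2],
  ∂[v_0,v_1,v_4] = [v_1,v_4] − [v_0,v_4] + [v_0,v_1].
This gives a 10×5 integer matrix of rank 4; reducing to Smith normal form yields diagonal entries (1,1,1,1).

∂_3: C_3 → C_2 sends each 3-simplex σ to the alternating sum Σ_i (−1)^i (σ with its i-th vertex removed). For instance
  ∂[v_0,v_1,v_2,v_4] = [v_1,v_2,v_4] − [v_0,v_2,v_4] + [v_0,v_1,v_4] − [v_0,v_1,v_2].
This gives a 5×1 integer matrix of rank 1; reducing to Smith normal form yields diagonal entries (1).

Computing H_k = (kernel of ∂_k) / (image of ∂_{k+1}):

  H_0: rank C_0 − rank ∂_1 = 6 − 5 = 1, and the invariant factors of ∂_1 are all 1, so H_0 = Z.
  H_1: rank ker ∂_1 − rank ∂_2 = (10 − 5) − 4 = 1, and the invariant factors of ∂_2 are all 1, so H_1 = Z.
  H_2: rank ker ∂_2 − rank ∂_3 = (5 − 4) − 1 = 0, and the invariant factors of ∂_3 are all 1, so H_2 = 0.
  H_3: rank ker ∂_3 − rank ∂_4 = (1 − 1) − 0 = 0, and there is no ∂_4, so H_3 = 0.

H_0 = Z,  H_1 = Z,  H_2 = 0,  H_3 = 0.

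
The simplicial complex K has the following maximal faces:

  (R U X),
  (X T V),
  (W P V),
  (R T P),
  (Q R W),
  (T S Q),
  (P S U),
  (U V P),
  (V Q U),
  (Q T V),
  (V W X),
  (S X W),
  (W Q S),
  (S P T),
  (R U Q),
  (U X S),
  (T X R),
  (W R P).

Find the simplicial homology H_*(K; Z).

We work with the vertex ordering P < Q < R < S < T < U < V < W < X. The simplices of K, each written with vertices in increasing order, are:

  0-simplices (9): P, Q, R, S, T, U, V, W, X
  1-simplices (27): PR, PS, PT, PU, PV, PW, QR, QS, QT, QU, QV, QW, RT, RU, RW, RX, ST, SU, SW, SX, TV, TX, UV, UX, VW, VX, WX
  2-simplices (18): PRT, PRW, PST, PSU, PUV, PVW, QRU, QRW, QST, QSW, QTV, QUV, RTX, RUX, SUX, SWX, TVX, VWX

giving chain groups C_0 ≅ Z^9, C_1 ≅ Z^27, C_2 ≅ Z^18.

∂_1: C_1 → C_0 sends each edge [p,q] (with p < q) to q − p.
This gives a 9×27 integer matrix of rank 8; reducing to Smith normal form yields diagonal entries (1,1,1,1,1,1,1,1).

∂_2: C_2 → C_1 maps a triangle to the signed sum of its edges. For instance
  ∂QRU = RU − QU + QR,
  ∂QUV = UV − QV + QU.
The 27×18 boundary matrix has rank 17 and Smith normal form diag(1,1,1,1,1,1,1,1,1,1,1,1,1,1,1,1,1).

Now H_k = ker ∂_k / im ∂_{k+1}, so:

  H_0: rank C_0 − rank ∂_1 = 9 − 8 = 1, and the invariant factors of ∂_1 are all 1, so H_0 ≅ Z.
  H_1: rank ker ∂_1 − rank ∂_2 = (27 − 8) − 17 = 2, and the invariant factors of ∂_2 are all 1, so H_1 ≅ Z^2.
  H_2: rank ker ∂_2 − rank ∂_3 = (18 − 17) − 0 = 1, and there is no ∂_3, so H_2 ≅ Z.

(K is a triangulation of the torus T^2.)

H_0 ≅ Z,  H_1 ≅ Z^2,  H_2 ≅ Z.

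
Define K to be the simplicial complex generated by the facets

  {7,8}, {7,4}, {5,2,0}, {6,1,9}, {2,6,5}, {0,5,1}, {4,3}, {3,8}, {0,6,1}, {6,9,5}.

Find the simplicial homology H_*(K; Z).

Take the total order 0 < 1 < 2 < 3 < 4 < 5 < 6 < 7 < 8 < 9 on the vertex set. Then K (dimension 2) consists of the simplices:

  0-simplices (10): [0], [1], [2], [3], [4], [5], [6], [7], [8], [9]
  1-simplices (16): [0,1], [0,2], [0,5], [0,6], [1,5], [1,6], [1,9], [2,5], [2,6], [3,4], [3,8], [4,7], [5,6], [5,9], [6,9], [7,8]
  2-simplices (6): [0,1,5], [0,1,6], [0,2,5], [1,6,9], [2,5,6], [5,6,9]

Hence C_0 ≅ Z^10, C_1 ≅ Z^16, C_2 ≅ Z^6.

∂_1: C_1 → C_0 is given by ∂[p,q] = [q] − [p].
This gives a 10×16 integer matrix of rank 8; reducing to Smith normal form yields diagonal entries (1,1,1,1,1,1,1,1).

∂_2: C_2 → C_1 acts by ∂[p,q,r] = [q,r] − [p,r] + [p,q]. For instance
  ∂[0,2,5] = [2,5] − [0,5] + [0,2],
  ∂[5,6,9] = [6,9] − [5,9] + [5,6].
This gives a 16×6 integer matrix of rank 6; reducing to Smith normal form yields diagonal entries (1,1,1,1,1,1).

Now H_k = ker ∂_k / im ∂_{k+1}, so:

  H_0: rank C_0 − rank ∂_1 = 10 − 8 = 2, and the invariant factors of ∂_1 are all 1, so H_0 = Z^2.
  H_1: rank ker ∂_1 − rank ∂_2 = (16 − 8) − 6 = 2, and the invariant factors of ∂_2 are all 1, so H_1 = Z^2.
  H_2: rank ker ∂_2 − rank ∂_3 = (6 − 6) − 0 = 0, and there is no ∂_3, so H_2 = 0.

As a check, the Euler characteristic is 10 − 16 + 6 = 0, which agrees with 2 − 2 + 0 = 0.
(K is a triangulation of the disjoint union of the circle S^1 and the cylinder S^1 x I.)

H_0 = Z^2,  H_1 = Z^2,  H_2 = 0.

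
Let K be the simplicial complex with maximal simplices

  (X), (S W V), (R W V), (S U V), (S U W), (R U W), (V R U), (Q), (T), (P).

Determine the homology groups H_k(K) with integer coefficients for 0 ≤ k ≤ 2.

H_0 = Z^5,  H_1 = 0,  H_2 = Z.

Fix the vertex order P < Q < R < S < T < U < V < W < X and write every simplex with vertices in increasing order. Then dim K = 2 and the simplices of K are:

  0-simplices (9): P, Q, R, S, T, U, V, W, X
  1-simplices (9): RU, RV, RW, SU, SV, SW, UV, UW, VW
  2-simplices (6): RUV, RUW, RVW, SUV, SUW, SVW

Hence C_0 ≅ Z^9, C_1 ≅ Z^9, C_2 ≅ Z^6.

Boundary ∂_1: C_1 → C_0 sends each edge [p,q] (with p < q) to q − p. For instance
  ∂SU = U − S.
As a 9×9 matrix over Z this has rank 4, with invariant factors (1,1,1,1).

Boundary ∂_2: C_2 → C_1 acts by ∂[p,q,r] = [q,r] − [p,r] + [p,q]. For instance
  ∂SVW = VW − SW + SV,
  ∂SUW = UW − SW + SU.
The resulting 9×6 matrix has rank 5, and its Smith normal form has invariant factors (1,1,1,1,1).

Reading off H_k = ker ∂_k / im ∂_{k+1}:

  H_0: rank C_0 − rank ∂_1 = 9 − 4 = 5, and the invariant factors of ∂_1 are all 1, so H_0 = Z^5.
  H_1: rank ker ∂_1 − rank ∂_2 = (9 − 4) − 5 = 0, and the invariant factors of ∂_2 are all 1, so H_1 = 0.
  H_2: rank ker ∂_2 − rank ∂_3 = (6 − 5) − 0 = 1, and there is no ∂_3, so H_2 = Z.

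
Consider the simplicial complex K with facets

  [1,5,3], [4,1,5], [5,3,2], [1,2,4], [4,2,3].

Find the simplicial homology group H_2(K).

H_2 = 0.

Fix the vertex order 1 < 2 < 3 < 4 < 5 and write every simplex with vertices in increasing order. Then dim K = 2 and the simplices of K are:

  0-simplices (5): [1], [2], [3], [4], [5]
  1-simplices (10): [1,2], [1,3], [1,4], [1,5], [2,3], [2,4], [2,5], [3,4], [3,5], [4,5]
  2-simplices (5): [1,2,4], [1,3,5], [1,4,5], [2,3,4], [2,3,5]

so the chain groups are C_0 ≅ Z^5, C_1 ≅ Z^10, C_2 ≅ Z^5.

Boundary ∂_1: C_1 → C_0 is given by ∂[p,q] = [q] − [p]. For instance
  ∂[4,5] = [5] − [4].
This gives a 5×10 integer matrix of rank 4; reducing to Smith normal form yields diagonal entries (1,1,1,1).

The boundary map ∂_2: C_2 → C_1 acts by ∂[p,q,r] = [q,r] − [p,r] + [p,q]. For instance
  ∂[1,4,5] = [4,5] − [1,5] + [1,4],
  ∂[2,3,4] = [3,4] − [2,4] + [2,3].
The 10×5 boundary matrix has rank 5 and Smith normal form diag(1,1,1,1,1).

Now H_k = ker ∂_k / im ∂_{k+1}, so:

  H_2: rank ker ∂_2 − rank ∂_3 = (5 − 5) − 0 = 0, and there is no ∂_3, so H_2 ≅ 0.

(K is a triangulation of the Möbius band.)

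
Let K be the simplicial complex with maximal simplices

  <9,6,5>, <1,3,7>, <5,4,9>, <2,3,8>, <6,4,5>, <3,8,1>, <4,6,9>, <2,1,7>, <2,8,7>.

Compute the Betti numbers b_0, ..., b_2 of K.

b_0 = 2, b_1 = 1, b_2 = 1.

K has 9 vertices, 16 edges, 9 triangles.
rank ∂_0 = 0, rank ∂_1 = 7 ⇒ b_0 = 9 − 0 − 7 = 2; all invariant factors of ∂_1 are 1 so no torsion. So H_0 ≅ Z^2.
rank ∂_1 = 7, rank ∂_2 = 8 ⇒ b_1 = 16 − 7 − 8 = 1; all invariant factors of ∂_2 are 1 so no torsion. So H_1 ≅ Z.
rank ∂_2 = 8, rank ∂_3 = 0 ⇒ b_2 = 9 − 8 − 0 = 1. So H_2 ≅ Z.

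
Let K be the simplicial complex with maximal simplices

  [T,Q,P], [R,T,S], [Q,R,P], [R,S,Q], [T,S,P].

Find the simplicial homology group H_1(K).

We work with the vertex ordering P < Q < R < S < T. The simplices of K, each written with vertices in increasing order, are:

  0-simplices (5): P, Q, R, S, T
  1-simplices (10): PQ, PR, PS, PT, QR, QS, QT, RS, RT, ST
  2-simplices (5): PQR, PQT, PST, QRS, RST

so the chain groups are C_0 ≅ Z^5, C_1 ≅ Z^10, C_2 ≅ Z^5.

The boundary map ∂_1: C_1 → C_0 sends each edge [p,q] (with p < q) to q − p.
The resulting 5×10 matrix has rank 4, and its Smith normal form has invariant factors (1,1,1,1).

Boundary ∂_2: C_2 → C_1 maps a triangle to the signed sum of its edges. For instance
  ∂RST = ST − RT + RS,
  ∂QRS = RS − QS + QR.
The resulting 10×5 matrix has rank 5, and its Smith normal form has invariant factors (1,1,1,1,1).

Reading off H_k = ker ∂_k / im ∂_{k+1}:

  H_1: rank ker ∂_1 − rank ∂_2 = (10 − 4) − 5 = 1, and the invariant factors of ∂_2 are all 1, so H_1 = Z.

(K is a triangulation of the Möbius band.)

H_1 ≅ Z.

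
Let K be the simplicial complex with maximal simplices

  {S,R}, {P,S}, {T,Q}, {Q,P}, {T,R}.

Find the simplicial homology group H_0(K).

H_0 = Z.

We work with the vertex ordering P < Q < R < S < T. The simplices of K, each written with vertices in increasing order, are:

  0-simplices (5): P, Q, R, S, T
  1-simplices (5): PQ, PS, QT, RS, RT

giving chain groups C_0 ≅ Z^5, C_1 ≅ Z^5.

∂_1: C_1 → C_0 is given by ∂[p,q] = [q] − [p]. For instance
  ∂RS = S − R.
As a 5×5 matrix over Z this has rank 4, with invariant factors (1,1,1,1).

From H_k ≅ ker(∂_k) / im(∂_{k+1}) we obtain:

  H_0: rank C_0 − rank ∂_1 = 5 − 4 = 1, and the invariant factors of ∂_1 are all 1, so H_0 ≅ Z.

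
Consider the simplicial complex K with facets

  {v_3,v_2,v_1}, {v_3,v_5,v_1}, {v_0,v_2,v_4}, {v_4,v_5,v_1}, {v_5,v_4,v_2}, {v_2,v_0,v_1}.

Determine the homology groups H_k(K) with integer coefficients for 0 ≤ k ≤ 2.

Take the total order v_0 < v_1 < v_2 < v_3 < v_4 < v_5 on the vertex set. Then K (dimension 2) consists of the simplices:

  0-simplices (6): [v_0], [v_1], [v_2], [v_3], [v_4], [v_5]
  1-simplices (12): [v_0,v_1], [v_0,v_2], [v_0,v_4], [v_1,v_2], [v_1,v_3], [v_1,v_4], [v_1,v_5], [v_2,v_3], [v_2,v_4], [v_2,v_5], [v_3,v_5], [v_4,v_5]
  2-simplices (6): [v_0,v_1,v_2], [v_0,v_2,v_4], [v_1,v_2,v_3], [v_1,v_3,v_5], [v_1,v_4,v_5], [v_2,v_4,v_5]

so the chain groups are C_0 ≅ Z^6, C_1 ≅ Z^12, C_2 ≅ Z^6.

Boundary ∂_1: C_1 → C_0 is given by ∂[p,q] = [q] − [p]. For instance
  ∂[v_0,v_1] = [v_1] − [v_0].
The 6×12 boundary matrix has rank 5 and Smith normal form diag(1,1,1,1,1).

Boundary ∂_2: C_2 → C_1 maps a triangle to the signed sum of its edges. For instance
  ∂[v_2,v_4,v_5] = [v_4,v_5] − [v_2,v_5] + [v_2,v_4],
  ∂[v_0,v_2,v_4] = [v_2,v_4] − [v_0,v_4] + [v_0,v_2].
The resulting 12×6 matrix has rank 6, and its Smith normal form has invariant factors (1,1,1,1,1,1).

Now H_k = ker ∂_k / im ∂_{k+1}, so:

  H_0: rank C_0 − rank ∂_1 = 6 − 5 = 1, and the invariant factors of ∂_1 are all 1, so H_0 = Z.
  H_1: rank ker ∂_1 − rank ∂_2 = (12 − 5) − 6 = 1, and the invariant factors of ∂_2 are all 1, so H_1 = Z.
  H_2: rank ker ∂_2 − rank ∂_3 = (6 − 6) − 0 = 0, and there is no ∂_3, so H_2 = 0.

As a check, the Euler characteristic is 6 − 12 + 6 = 0, which agrees with 1 − 1 + 0 = 0.

H_0 = Z,  H_1 = Z,  H_2 = 0.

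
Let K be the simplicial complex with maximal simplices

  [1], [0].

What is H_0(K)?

H_0 = Z^2.

We work with the vertex ordering 0 < 1. The simplices of K, each written with vertices in increasing order, are:

  0-simplices (2): [0], [1]

giving chain groups C_0 ≅ Z^2.

Computing H_k = (kernel of ∂_k) / (image of ∂_{k+1}):

  H_0: rank C_0 − rank ∂_1 = 2 − 0 = 2, and there is no ∂_1, so H_0 = Z^2.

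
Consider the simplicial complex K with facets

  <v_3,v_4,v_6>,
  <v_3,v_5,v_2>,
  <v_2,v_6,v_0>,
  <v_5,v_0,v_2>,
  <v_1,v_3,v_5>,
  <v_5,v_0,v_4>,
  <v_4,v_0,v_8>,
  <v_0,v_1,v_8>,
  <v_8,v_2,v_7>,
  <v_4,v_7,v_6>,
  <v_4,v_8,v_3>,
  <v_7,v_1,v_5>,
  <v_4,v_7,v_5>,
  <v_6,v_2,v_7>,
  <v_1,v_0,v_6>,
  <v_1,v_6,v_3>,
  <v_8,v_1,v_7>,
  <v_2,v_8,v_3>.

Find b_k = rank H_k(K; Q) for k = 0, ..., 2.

Order the vertices as v_0 < v_1 < v_2 < v_3 < v_4 < v_5 < v_6 < v_7 < v_8. Listing each simplex with vertices in this order, K has dimension 2 with simplices:

  0-simplices (9): [v_0], [v_1], [v_2], [v_3], [v_4], [v_5], [v_6], [v_7], [v_8]
  1-simplices (27): (27 of them)
  2-simplices (18): (18 of them)

so the chain groups are C_0 ≅ Z^9, C_1 ≅ Z^27, C_2 ≅ Z^18.

Boundary ∂_1: C_1 → C_0 sends each edge [p,q] (with p < q) to q − p.
The resulting 9×27 matrix has rank 8, and its Smith normal form has invariant factors (1,1,1,1,1,1,1,1).

Boundary ∂_2: C_2 → C_1 maps a triangle to the signed sum of its edges. For instance
  ∂[v_2,v_7,v_8] = [v_7,v_8] − [v_2,v_8] + [v_2,v_7],
  ∂[v_1,v_3,v_6] = [v_3,v_6] − [v_1,v_6] + [v_1,v_3].
This gives a 27×18 integer matrix of rank 17; reducing to Smith normal form yields diagonal entries (1,1,1,1,1,1,1,1,1,1,1,1,1,1,1,1,1).

Computing H_k = (kernel of ∂_k) / (image of ∂_{k+1}):

  H_0: rank C_0 − rank ∂_1 = 9 − 8 = 1, and the invariant factors of ∂_1 are all 1, so H_0 ≅ Z.
  H_1: rank ker ∂_1 − rank ∂_2 = (27 − 8) − 17 = 2, and the invariant factors of ∂_2 are all 1, so H_1 ≅ Z^2.
  H_2: rank ker ∂_2 − rank ∂_3 = (18 − 17) − 0 = 1, and there is no ∂_3, so H_2 ≅ Z.

As a check, the Euler characteristic is 9 − 27 + 18 = 0, which agrees with 1 − 2 + 1 = 0.
(K is a triangulation of the torus T^2.)

Hence the Betti numbers are b_0 = 1, b_1 = 2, b_2 = 1.

b_0 = 1, b_1 = 2, b_2 = 1.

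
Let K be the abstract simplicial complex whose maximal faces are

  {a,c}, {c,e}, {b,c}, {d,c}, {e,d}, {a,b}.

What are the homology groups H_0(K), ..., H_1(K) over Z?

H_0 = Z,  H_1 = Z^2.

Fix the vertex order a < b < c < d < e and write every simplex with vertices in increasing order. Then dim K = 1 and the simplices of K are:

  0-simplices (5): a, b, c, d, e
  1-simplices (6): ab, ac, bc, cd, ce, de

Hence C_0 ≅ Z^5, C_1 ≅ Z^6.

The boundary map ∂_1: C_1 → C_0 maps an edge to its endpoints' difference, ∂[p,q] = q − p.
The resulting 5×6 matrix has rank 4, and its Smith normal form has invariant factors (1,1,1,1).

From H_k ≅ ker(∂_k) / im(∂_{k+1}) we obtain:

  H_0: rank C_0 − rank ∂_1 = 5 − 4 = 1, and the invariant factors of ∂_1 are all 1, so H_0 = Z.
  H_1: rank ker ∂_1 − rank ∂_2 = (6 − 4) − 0 = 2, and there is no ∂_2, so H_1 = Z^2.

(K is a triangulation of a wedge of 2 circles.)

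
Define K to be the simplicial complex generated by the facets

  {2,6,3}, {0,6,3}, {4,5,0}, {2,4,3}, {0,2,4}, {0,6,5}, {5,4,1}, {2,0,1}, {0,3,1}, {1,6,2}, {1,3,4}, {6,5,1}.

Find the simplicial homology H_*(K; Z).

H_0 ≅ Z,  H_1 ≅ Z/2,  H_2 = 0.

Fix the vertex order 0 < 1 < 2 < 3 < 4 < 5 < 6 and write every simplex with vertices in increasing order. Then dim K = 2 and the simplices of K are:

  0-simplices (7): [0], [1], [2], [3], [4], [5], [6]
  1-simplices (18): [0,1], [0,2], [0,3], [0,4], [0,5], [0,6], [1,2], [1,3], [1,4], [1,5], [1,6], [2,3], [2,4], [2,6], [3,4], [3,6], [4,5], [5,6]
  2-simplices (12): [0,1,2], [0,1,3], [0,2,4], [0,3,6], [0,4,5], [0,5,6], [1,2,6], [1,3,4], [1,4,5], [1,5,6], [2,3,4], [2,3,6]

Hence C_0 ≅ Z^7, C_1 ≅ Z^18, C_2 ≅ Z^12.

∂_1: C_1 → C_0 maps an edge to its endpoints' difference, ∂[p,q] = q − p. For instance
  ∂[3,4] = [4] − [3].
The 7×18 boundary matrix has rank 6 and Smith normal form diag(1,1,1,1,1,1).

∂_2: C_2 → C_1 acts by ∂[p,q,r] = [q,r] − [p,r] + [p,q]. For instance
  ∂[2,3,6] = [3,6] − [2,6] + [2,3],
  ∂[0,2,4] = [2,4] − [0,4] + [0,2].
The 18×12 boundary matrix has rank 12 and Smith normal form diag(1,1,1,1,1,1,1,1,1,1,1,2).

Computing H_k = (kernel of ∂_k) / (image of ∂_{k+1}):

  H_0: rank C_0 − rank ∂_1 = 7 − 6 = 1, and the invariant factors of ∂_1 are all 1, so H_0 = Z.
  H_1: rank ker ∂_1 − rank ∂_2 = (18 − 6) − 12 = 0, and ∂_2 has invariant factor 2 > 1, so H_1 = Z/2.
  H_2: rank ker ∂_2 − rank ∂_3 = (12 − 12) − 0 = 0, and there is no ∂_3, so H_2 = 0.

(K is a triangulation of the real projective plane RP^2.)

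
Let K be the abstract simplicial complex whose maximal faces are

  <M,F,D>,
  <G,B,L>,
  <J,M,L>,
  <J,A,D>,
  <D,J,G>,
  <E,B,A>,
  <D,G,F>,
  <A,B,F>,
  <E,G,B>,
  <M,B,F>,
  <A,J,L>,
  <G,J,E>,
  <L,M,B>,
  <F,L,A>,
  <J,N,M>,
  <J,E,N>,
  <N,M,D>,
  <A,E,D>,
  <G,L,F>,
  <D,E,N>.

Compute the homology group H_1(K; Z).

H_1 ≅ Z ⊕ Z/2.

We work with the vertex ordering A < B < D < E < F < G < J < L < M < N. The simplices of K, each written with vertices in increasing order, are:

  0-simplices (10): A, B, D, E, F, G, J, L, M, N
  1-simplices (30): AB, AD, AE, AF, AJ, AL, BE, BF, BG, BL, BM, DE, DF, DG, DJ, DM, DN, EG, EJ, EN, FG, FL, FM, GJ, GL, JL, JM, JN, LM, MN
  2-simplices (20): ABE, ABF, ADE, ADJ, AFL, AJL, BEG, BFM, BGL, BLM, DEN, DFG, DFM, DGJ, DMN, EGJ, EJN, FGL, JLM, JMN

giving chain groups C_0 ≅ Z^10, C_1 ≅ Z^30, C_2 ≅ Z^20.

∂_1: C_1 → C_0 is given by ∂[p,q] = [q] − [p]. For instance
  ∂AL = L − A.
The 10×30 boundary matrix has rank 9 and Smith normal form diag(1,1,1,1,1,1,1,1,1).

∂_2: C_2 → C_1 acts by ∂[p,q,r] = [q,r] − [p,r] + [p,q]. For instance
  ∂DFG = FG − DG + DF,
  ∂BLM = LM − BM + BL.
The 30×20 boundary matrix has rank 20 and Smith normal form diag(1,1,1,1,1,1,1,1,1,1,1,1,1,1,1,1,1,1,1,2).

From H_k ≅ ker(∂_k) / im(∂_{k+1}) we obtain:

  H_1: rank ker ∂_1 − rank ∂_2 = (30 − 9) − 20 = 1, and ∂_2 has invariant factor 2 > 1, so H_1 ≅ Z ⊕ Z/2.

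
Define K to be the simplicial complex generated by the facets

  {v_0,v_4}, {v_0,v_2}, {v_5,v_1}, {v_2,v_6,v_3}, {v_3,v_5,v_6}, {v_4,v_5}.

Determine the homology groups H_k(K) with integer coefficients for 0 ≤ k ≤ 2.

K has 7 vertices, 9 edges, 2 triangles.
rank ∂_0 = 0, rank ∂_1 = 6 ⇒ b_0 = 7 − 0 − 6 = 1; all invariant factors of ∂_1 are 1 so no torsion. So H_0 ≅ Z.
rank ∂_1 = 6, rank ∂_2 = 2 ⇒ b_1 = 9 − 6 − 2 = 1; all invariant factors of ∂_2 are 1 so no torsion. So H_1 ≅ Z.
rank ∂_2 = 2, rank ∂_3 = 0 ⇒ b_2 = 2 − 2 − 0 = 0. So H_2 ≅ 0.

H_0 ≅ Z,  H_1 ≅ Z,  H_2 = 0.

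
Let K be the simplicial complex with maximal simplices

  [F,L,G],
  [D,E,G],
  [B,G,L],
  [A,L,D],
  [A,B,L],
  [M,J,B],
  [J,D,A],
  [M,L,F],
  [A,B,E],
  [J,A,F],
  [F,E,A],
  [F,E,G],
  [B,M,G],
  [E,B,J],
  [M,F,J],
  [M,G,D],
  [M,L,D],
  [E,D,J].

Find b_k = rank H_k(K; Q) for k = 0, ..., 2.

We work with the vertex ordering A < B < D < E < F < G < J < L < M. The simplices of K, each written with vertices in increasing order, are:

  0-simplices (9): A, B, D, E, F, G, J, L, M
  1-simplices (27): AB, AD, AE, AF, AJ, AL, BE, BG, BJ, BL, BM, DE, DG, DJ, DL, DM, EF, EG, EJ, FG, FJ, FL, FM, GL, GM, JM, LM
  2-simplices (18): ABE, ABL, ADJ, ADL, AEF, AFJ, BEJ, BGL, BGM, BJM, DEG, DEJ, DGM, DLM, EFG, FGL, FJM, FLM

so the chain groups are C_0 ≅ Z^9, C_1 ≅ Z^27, C_2 ≅ Z^18.

Boundary ∂_1: C_1 → C_0 maps an edge to its endpoints' difference, ∂[p,q] = q − p. For instance
  ∂FL = L − F.
As a 9×27 matrix over Z this has rank 8, with invariant factors (1,1,1,1,1,1,1,1).

The boundary map ∂_2: C_2 → C_1 acts by ∂[p,q,r] = [q,r] − [p,r] + [p,q]. For instance
  ∂ADJ = DJ − AJ + AD,
  ∂FLM = LM − FM + FL.
This gives a 27×18 integer matrix of rank 18; reducing to Smith normal form yields diagonal entries (1,1,1,1,1,1,1,1,1,1,1,1,1,1,1,1,1,2).

Computing H_k = (kernel of ∂_k) / (image of ∂_{k+1}):

  H_0: rank C_0 − rank ∂_1 = 9 − 8 = 1, and the invariant factors of ∂_1 are all 1, so H_0 ≅ Z.
  H_1: rank ker ∂_1 − rank ∂_2 = (27 − 8) − 18 = 1, and ∂_2 has invariant factor 2 > 1, so H_1 ≅ Z ⊕ Z/2Z.
  H_2: rank ker ∂_2 − rank ∂_3 = (18 − 18) − 0 = 0, and there is no ∂_3, so H_2 ≅ 0.

(K is a triangulation of the Klein bottle.)

Hence the Betti numbers are b_0 = 1, b_1 = 1, b_2 = 0.

b_0 = 1, b_1 = 1, b_2 = 0.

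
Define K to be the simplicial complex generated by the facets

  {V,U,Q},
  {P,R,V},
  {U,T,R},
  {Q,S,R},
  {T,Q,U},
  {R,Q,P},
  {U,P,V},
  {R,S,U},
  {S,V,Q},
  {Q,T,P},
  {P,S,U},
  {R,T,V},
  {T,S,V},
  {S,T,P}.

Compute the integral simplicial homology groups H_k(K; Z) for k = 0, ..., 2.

Take the total order P < Q < R < S < T < U < V on the vertex set. Then K (dimension 2) consists of the simplices:

  0-simplices (7): P, Q, R, S, T, U, V
  1-simplices (21): PQ, PR, PS, PT, PU, PV, QR, QS, QT, QU, QV, RS, RT, RU, RV, ST, SU, SV, TU, TV, UV
  2-simplices (14): PQR, PQT, PRV, PST, PSU, PUV, QRS, QSV, QTU, QUV, RSU, RTU, RTV, STV

giving chain groups C_0 ≅ Z^7, C_1 ≅ Z^21, C_2 ≅ Z^14.

The boundary map ∂_1: C_1 → C_0 maps an edge to its endpoints' difference, ∂[p,q] = q − p.
The 7×21 boundary matrix has rank 6 and Smith normal form diag(1,1,1,1,1,1).

Boundary ∂_2: C_2 → C_1 sends each 2-simplex [p,q,r] to [q,r] − [p,r] + [p,q]. For instance
  ∂PSU = SU − PU + PS,
  ∂QTU = TU − QU + QT.
The 21×14 boundary matrix has rank 13 and Smith normal form diag(1,1,1,1,1,1,1,1,1,1,1,1,1).

Now H_k = ker ∂_k / im ∂_{k+1}, so:

  H_0: rank C_0 − rank ∂_1 = 7 − 6 = 1, and the invariant factors of ∂_1 are all 1, so H_0 ≅ Z.
  H_1: rank ker ∂_1 − rank ∂_2 = (21 − 6) − 13 = 2, and the invariant factors of ∂_2 are all 1, so H_1 ≅ Z^2.
  H_2: rank ker ∂_2 − rank ∂_3 = (14 − 13) − 0 = 1, and there is no ∂_3, so H_2 ≅ Z.

H_0 = Z,  H_1 = Z^2,  H_2 = Z.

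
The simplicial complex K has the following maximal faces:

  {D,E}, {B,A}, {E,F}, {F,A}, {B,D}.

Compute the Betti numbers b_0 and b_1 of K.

K has 5 vertices, 5 edges.
rank ∂_0 = 0, rank ∂_1 = 4 ⇒ b_0 = 5 − 0 − 4 = 1; all invariant factors of ∂_1 are 1 so no torsion. So H_0 ≅ Z.
rank ∂_1 = 4, rank ∂_2 = 0 ⇒ b_1 = 5 − 4 − 0 = 1. So H_1 ≅ Z.

b_0 = 1, b_1 = 1.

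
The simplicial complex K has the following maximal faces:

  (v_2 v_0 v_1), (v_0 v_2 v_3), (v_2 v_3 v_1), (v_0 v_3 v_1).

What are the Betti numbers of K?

b_0 = 1, b_1 = 0, b_2 = 1.

We work with the vertex ordering v_0 < v_1 < v_2 < v_3. The simplices of K, each written with vertices in increasing order, are:

  0-simplices (4): [v_0], [v_1], [v_2], [v_3]
  1-simplices (6): [v_0,v_1], [v_0,v_2], [v_0,v_3], [v_1,v_2], [v_1,v_3], [v_2,v_3]
  2-simplices (4): [v_0,v_1,v_2], [v_0,v_1,v_3], [v_0,v_2,v_3], [v_1,v_2,v_3]

Hence C_0 ≅ Z^4, C_1 ≅ Z^6, C_2 ≅ Z^4.

∂_1: C_1 → C_0 is given by ∂[p,q] = [q] − [p]. For instance
  ∂[v_2,v_3] = [v_3] − [v_2].
This gives a 4×6 integer matrix of rank 3; reducing to Smith normal form yields diagonal entries (1,1,1).

The boundary map ∂_2: C_2 → C_1 maps a triangle to the signed sum of its edges. For instance
  ∂[v_0,v_2,v_3] = [v_2,v_3] − [v_0,v_3] + [v_0,v_2],
  ∂[v_1,v_2,v_3] = [v_2,v_3] − [v_1,v_3] + [v_1,v_2].
As a 6×4 matrix over Z this has rank 3, with invariant factors (1,1,1).

Computing H_k = (kernel of ∂_k) / (image of ∂_{k+1}):

  H_0: rank C_0 − rank ∂_1 = 4 − 3 = 1, and the invariant factors of ∂_1 are all 1, so H_0 ≅ Z.
  H_1: rank ker ∂_1 − rank ∂_2 = (6 − 3) − 3 = 0, and the invariant factors of ∂_2 are all 1, so H_1 ≅ 0.
  H_2: rank ker ∂_2 − rank ∂_3 = (4 − 3) − 0 = 1, and there is no ∂_3, so H_2 ≅ Z.

Hence the Betti numbers are b_0 = 1, b_1 = 0, b_2 = 1.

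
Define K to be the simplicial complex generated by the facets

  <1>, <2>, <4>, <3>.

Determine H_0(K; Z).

We work with the vertex ordering 1 < 2 < 3 < 4. The simplices of K, each written with vertices in increasing order, are:

  0-simplices (4): [1], [2], [3], [4]

so the chain groups are C_0 ≅ Z^4.

Reading off H_k = ker ∂_k / im ∂_{k+1}:

  H_0: rank C_0 − rank ∂_1 = 4 − 0 = 4, and there is no ∂_1, so H_0 ≅ Z^4.

(K is a triangulation of a set of 4 points.)

H_0 ≅ Z^4.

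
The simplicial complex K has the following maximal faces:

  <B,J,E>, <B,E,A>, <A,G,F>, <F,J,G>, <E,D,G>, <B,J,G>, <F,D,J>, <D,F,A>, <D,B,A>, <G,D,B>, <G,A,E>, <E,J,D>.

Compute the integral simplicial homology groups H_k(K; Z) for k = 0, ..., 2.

H_0 = Z,  H_1 = Z/2,  H_2 = 0.

Fix the vertex order A < B < D < E < F < G < J and write every simplex with vertices in increasing order. Then dim K = 2 and the simplices of K are:

  0-simplices (7): A, B, D, E, F, G, J
  1-simplices (18): AB, AD, AE, AF, AG, BD, BE, BG, BJ, DE, DF, DG, DJ, EG, EJ, FG, FJ, GJ
  2-simplices (12): ABD, ABE, ADF, AEG, AFG, BDG, BEJ, BGJ, DEG, DEJ, DFJ, FGJ

Hence C_0 ≅ Z^7, C_1 ≅ Z^18, C_2 ≅ Z^12.

The boundary map ∂_1: C_1 → C_0 is given by ∂[p,q] = [q] − [p].
This gives a 7×18 integer matrix of rank 6; reducing to Smith normal form yields diagonal entries (1,1,1,1,1,1).

The boundary map ∂_2: C_2 → C_1 acts by ∂[p,q,r] = [q,r] − [p,r] + [p,q]. For instance
  ∂DEG = EG − DG + DE,
  ∂AFG = FG − AG + AF.
This gives a 18×12 integer matrix of rank 12; reducing to Smith normal form yields diagonal entries (1,1,1,1,1,1,1,1,1,1,1,2).

Reading off H_k = ker ∂_k / im ∂_{k+1}:

  H_0: rank C_0 − rank ∂_1 = 7 − 6 = 1, and the invariant factors of ∂_1 are all 1, so H_0 ≅ Z.
  H_1: rank ker ∂_1 − rank ∂_2 = (18 − 6) − 12 = 0, and ∂_2 has invariant factor 2 > 1, so H_1 ≅ Z/2.
  H_2: rank ker ∂_2 − rank ∂_3 = (12 − 12) − 0 = 0, and there is no ∂_3, so H_2 ≅ 0.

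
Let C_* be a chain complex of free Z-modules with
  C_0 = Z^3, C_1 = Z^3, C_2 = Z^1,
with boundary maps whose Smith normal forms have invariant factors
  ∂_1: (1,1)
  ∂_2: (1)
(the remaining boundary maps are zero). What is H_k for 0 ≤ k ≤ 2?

H_0 = Z,  H_1 = 0,  H_2 = 0.

H_0: b_0 = 3 − 0 − 2 = 1; torsion from ∂_1 factors > 1: none. So H_0 = Z.
H_1: b_1 = 3 − 2 − 1 = 0; torsion from ∂_2 factors > 1: none. So H_1 = 0.
H_2: b_2 = 1 − 1 − 0 = 0; torsion from ∂_3 factors > 1: none. So H_2 = 0.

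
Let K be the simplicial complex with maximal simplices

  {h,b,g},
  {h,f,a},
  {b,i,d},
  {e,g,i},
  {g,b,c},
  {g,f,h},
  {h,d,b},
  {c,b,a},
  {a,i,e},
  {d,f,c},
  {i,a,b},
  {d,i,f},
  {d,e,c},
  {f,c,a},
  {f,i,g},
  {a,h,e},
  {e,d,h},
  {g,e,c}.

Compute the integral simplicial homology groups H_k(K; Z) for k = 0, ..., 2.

H_0 ≅ Z,  H_1 ≅ Z^2,  H_2 ≅ Z.

Fix the vertex order a < b < c < d < e < f < g < h < i and write every simplex with vertices in increasing order. Then dim K = 2 and the simplices of K are:

  0-simplices (9): a, b, c, d, e, f, g, h, i
  1-simplices (27): ab, ac, ae, af, ah, ai, bc, bd, bg, bh, bi, cd, ce, cf, cg, de, df, dh, di, eg, eh, ei, fg, fh, fi, gh, gi
  2-simplices (18): abc, abi, acf, aeh, aei, afh, bcg, bdh, bdi, bgh, cde, cdf, ceg, deh, dfi, egi, fgh, fgi

Hence C_0 ≅ Z^9, C_1 ≅ Z^27, C_2 ≅ Z^18.

∂_1: C_1 → C_0 is given by ∂[p,q] = [q] − [p].
This gives a 9×27 integer matrix of rank 8; reducing to Smith normal form yields diagonal entries (1,1,1,1,1,1,1,1).

Boundary ∂_2: C_2 → C_1 acts by ∂[p,q,r] = [q,r] − [p,r] + [p,q]. For instance
  ∂cdf = df − cf + cd,
  ∂aei = ei − ai + ae.
This gives a 27×18 integer matrix of rank 17; reducing to Smith normal form yields diagonal entries (1,1,1,1,1,1,1,1,1,1,1,1,1,1,1,1,1).

Computing H_k = (kernel of ∂_k) / (image of ∂_{k+1}):

  H_0: rank C_0 − rank ∂_1 = 9 − 8 = 1, and the invariant factors of ∂_1 are all 1, so H_0 = Z.
  H_1: rank ker ∂_1 − rank ∂_2 = (27 − 8) − 17 = 2, and the invariant factors of ∂_2 are all 1, so H_1 = Z^2.
  H_2: rank ker ∂_2 − rank ∂_3 = (18 − 17) − 0 = 1, and there is no ∂_3, so H_2 = Z.

(K is a triangulation of the torus T^2.)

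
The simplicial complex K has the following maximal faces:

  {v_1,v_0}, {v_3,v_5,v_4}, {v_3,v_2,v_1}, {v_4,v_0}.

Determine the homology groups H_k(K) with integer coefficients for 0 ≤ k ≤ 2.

We work with the vertex ordering v_0 < v_1 < v_2 < v_3 < v_4 < v_5. The simplices of K, each written with vertices in increasing order, are:

  0-simplices (6): [v_0], [v_1], [v_2], [v_3], [v_4], [v_5]
  1-simplices (8): [v_0,v_1], [v_0,v_4], [v_1,v_2], [v_1,v_3], [v_2,v_3], [v_3,v_4], [v_3,v_5], [v_4,v_5]
  2-simplices (2): [v_1,v_2,v_3], [v_3,v_4,v_5]

giving chain groups C_0 ≅ Z^6, C_1 ≅ Z^8, C_2 ≅ Z^2.

The boundary map ∂_1: C_1 → C_0 maps an edge to its endpoints' difference, ∂[p,q] = q − p. For instance
  ∂[v_3,v_4] = [v_4] − [v_3].
As a 6×8 matrix over Z this has rank 5, with invariant factors (1,1,1,1,1).

The boundary map ∂_2: C_2 → C_1 maps a triangle to the signed sum of its edges. For instance
  ∂[v_3,v_4,v_5] = [v_4,v_5] − [v_3,v_5] + [v_3,v_4],
  ∂[v_1,v_2,v_3] = [v_2,v_3] − [v_1,v_3] + [v_1,v_2].
The 8×2 boundary matrix has rank 2 and Smith normal form diag(1,1).

From H_k ≅ ker(∂_k) / im(∂_{k+1}) we obtain:

  H_0: rank C_0 − rank ∂_1 = 6 − 5 = 1, and the invariant factors of ∂_1 are all 1, so H_0 ≅ Z.
  H_1: rank ker ∂_1 − rank ∂_2 = (8 − 5) − 2 = 1, and the invariant factors of ∂_2 are all 1, so H_1 ≅ Z.
  H_2: rank ker ∂_2 − rank ∂_3 = (2 − 2) − 0 = 0, and there is no ∂_3, so H_2 ≅ 0.

H_0 ≅ Z,  H_1 ≅ Z,  H_2 = 0.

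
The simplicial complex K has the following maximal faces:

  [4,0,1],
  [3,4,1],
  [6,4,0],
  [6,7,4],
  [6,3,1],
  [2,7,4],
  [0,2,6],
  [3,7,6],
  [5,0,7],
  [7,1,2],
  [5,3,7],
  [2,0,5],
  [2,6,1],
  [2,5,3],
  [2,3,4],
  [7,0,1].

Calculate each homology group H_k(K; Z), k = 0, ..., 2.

H_0 ≅ Z,  H_1 ≅ Z^2,  H_2 ≅ Z.

Fix the vertex order 0 < 1 < 2 < 3 < 4 < 5 < 6 < 7 and write every simplex with vertices in increasing order. Then dim K = 2 and the simplices of K are:

  0-simplices (8): [0], [1], [2], [3], [4], [5], [6], [7]
  1-simplices (24): (24 of them)
  2-simplices (16): [0,1,4], [0,1,7], [0,2,5], [0,2,6], [0,4,6], [0,5,7], [1,2,6], [1,2,7], [1,3,4], [1,3,6], [2,3,4], [2,3,5], [2,4,7], [3,5,7], [3,6,7], [4,6,7]

Hence C_0 ≅ Z^8, C_1 ≅ Z^24, C_2 ≅ Z^16.

Boundary ∂_1: C_1 → C_0 sends each edge [p,q] (with p < q) to q − p.
The 8×24 boundary matrix has rank 7 and Smith normal form diag(1,1,1,1,1,1,1).

∂_2: C_2 → C_1 sends each 2-simplex [p,q,r] to [q,r] − [p,r] + [p,q]. For instance
  ∂[2,3,4] = [3,4] − [2,4] + [2,3],
  ∂[3,5,7] = [5,7] − [3,7] + [3,5].
The 24×16 boundary matrix has rank 15 and Smith normal form diag(1,1,1,1,1,1,1,1,1,1,1,1,1,1,1).

From H_k ≅ ker(∂_k) / im(∂_{k+1}) we obtain:

  H_0: rank C_0 − rank ∂_1 = 8 − 7 = 1, and the invariant factors of ∂_1 are all 1, so H_0 = Z.
  H_1: rank ker ∂_1 − rank ∂_2 = (24 − 7) − 15 = 2, and the invariant factors of ∂_2 are all 1, so H_1 = Z^2.
  H_2: rank ker ∂_2 − rank ∂_3 = (16 − 15) − 0 = 1, and there is no ∂_3, so H_2 = Z.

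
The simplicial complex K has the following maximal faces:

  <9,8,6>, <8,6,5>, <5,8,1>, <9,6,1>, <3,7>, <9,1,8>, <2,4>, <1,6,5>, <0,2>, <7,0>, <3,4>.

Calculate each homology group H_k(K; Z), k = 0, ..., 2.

Order the vertices as 0 < 1 < 2 < 3 < 4 < 5 < 6 < 7 < 8 < 9. Listing each simplex with vertices in this order, K has dimension 2 with simplices:

  0-simplices (10): [0], [1], [2], [3], [4], [5], [6], [7], [8], [9]
  1-simplices (14): [0,2], [0,7], [1,5], [1,6], [1,8], [1,9], [2,4], [3,4], [3,7], [5,6], [5,8], [6,8], [6,9], [8,9]
  2-simplices (6): [1,5,6], [1,5,8], [1,6,9], [1,8,9], [5,6,8], [6,8,9]

so the chain groups are C_0 ≅ Z^10, C_1 ≅ Z^14, C_2 ≅ Z^6.

The boundary map ∂_1: C_1 → C_0 maps an edge to its endpoints' difference, ∂[p,q] = q − p.
This gives a 10×14 integer matrix of rank 8; reducing to Smith normal form yields diagonal entries (1,1,1,1,1,1,1,1).

Boundary ∂_2: C_2 → C_1 sends each 2-simplex [p,q,r] to [q,r] − [p,r] + [p,q]. For instance
  ∂[6,8,9] = [8,9] − [6,9] + [6,8],
  ∂[1,5,8] = [5,8] − [1,8] + [1,5].
The resulting 14×6 matrix has rank 5, and its Smith normal form has invariant factors (1,1,1,1,1).

Now H_k = ker ∂_k / im ∂_{k+1}, so:

  H_0: rank C_0 − rank ∂_1 = 10 − 8 = 2, and the invariant factors of ∂_1 are all 1, so H_0 ≅ Z^2.
  H_1: rank ker ∂_1 − rank ∂_2 = (14 − 8) − 5 = 1, and the invariant factors of ∂_2 are all 1, so H_1 ≅ Z.
  H_2: rank ker ∂_2 − rank ∂_3 = (6 − 5) − 0 = 1, and there is no ∂_3, so H_2 ≅ Z.

H_0 = Z^2,  H_1 = Z,  H_2 = Z.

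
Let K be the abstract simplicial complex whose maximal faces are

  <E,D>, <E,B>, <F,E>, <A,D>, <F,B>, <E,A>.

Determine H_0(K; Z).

H_0 = Z.

K has 5 vertices, 6 edges.
rank ∂_0 = 0, rank ∂_1 = 4 ⇒ b_0 = 5 − 0 − 4 = 1; all invariant factors of ∂_1 are 1 so no torsion. So H_0 = Z.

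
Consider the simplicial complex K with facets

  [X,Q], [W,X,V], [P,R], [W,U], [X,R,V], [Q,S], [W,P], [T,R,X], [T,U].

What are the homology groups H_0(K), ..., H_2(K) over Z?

We work with the vertex ordering P < Q < R < S < T < U < V < W < X. The simplices of K, each written with vertices in increasing order, are:

  0-simplices (9): P, Q, R, S, T, U, V, W, X
  1-simplices (13): PR, PW, QS, QX, RT, RV, RX, TU, TX, UW, VW, VX, WX
  2-simplices (3): RTX, RVX, VWX

Hence C_0 ≅ Z^9, C_1 ≅ Z^13, C_2 ≅ Z^3.

The boundary map ∂_1: C_1 → C_0 maps an edge to its endpoints' difference, ∂[p,q] = q − p. For instance
  ∂RV = V − R.
As a 9×13 matrix over Z this has rank 8, with invariant factors (1,1,1,1,1,1,1,1).

Boundary ∂_2: C_2 → C_1 acts by ∂[p,q,r] = [q,r] − [p,r] + [p,q]. For instance
  ∂RVX = VX − RX + RV,
  ∂VWX = WX − VX + VW.
As a 13×3 matrix over Z this has rank 3, with invariant factors (1,1,1).

From H_k ≅ ker(∂_k) / im(∂_{k+1}) we obtain:

  H_0: rank C_0 − rank ∂_1 = 9 − 8 = 1, and the invariant factors of ∂_1 are all 1, so H_0 ≅ Z.
  H_1: rank ker ∂_1 − rank ∂_2 = (13 − 8) − 3 = 2, and the invariant factors of ∂_2 are all 1, so H_1 ≅ Z^2.
  H_2: rank ker ∂_2 − rank ∂_3 = (3 − 3) − 0 = 0, and there is no ∂_3, so H_2 ≅ 0.

As a check, the Euler characteristic is 9 − 13 + 3 = -1, which agrees with 1 − 2 + 0 = -1.

H_0 = Z,  H_1 = Z^2,  H_2 = 0.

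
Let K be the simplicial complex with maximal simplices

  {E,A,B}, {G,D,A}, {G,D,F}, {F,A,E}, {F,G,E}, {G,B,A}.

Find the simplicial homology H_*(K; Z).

Fix the vertex order A < B < D < E < F < G and write every simplex with vertices in increasing order. Then dim K = 2 and the simplices of K are:

  0-simplices (6): A, B, D, E, F, G
  1-simplices (12): AB, AD, AE, AF, AG, BE, BG, DF, DG, EF, EG, FG
  2-simplices (6): ABE, ABG, ADG, AEF, DFG, EFG

Hence C_0 ≅ Z^6, C_1 ≅ Z^12, C_2 ≅ Z^6.

Boundary ∂_1: C_1 → C_0 maps an edge to its endpoints' difference, ∂[p,q] = q − p. For instance
  ∂DG = G − D.
The 6×12 boundary matrix has rank 5 and Smith normal form diag(1,1,1,1,1).

The boundary map ∂_2: C_2 → C_1 acts by ∂[p,q,r] = [q,r] − [p,r] + [p,q]. For instance
  ∂DFG = FG − DG + DF,
  ∂EFG = FG − EG + EF.
As a 12×6 matrix over Z this has rank 6, with invariant factors (1,1,1,1,1,1).

From H_k ≅ ker(∂_k) / im(∂_{k+1}) we obtain:

  H_0: rank C_0 − rank ∂_1 = 6 − 5 = 1, and the invariant factors of ∂_1 are all 1, so H_0 = Z.
  H_1: rank ker ∂_1 − rank ∂_2 = (12 − 5) − 6 = 1, and the invariant factors of ∂_2 are all 1, so H_1 = Z.
  H_2: rank ker ∂_2 − rank ∂_3 = (6 − 6) − 0 = 0, and there is no ∂_3, so H_2 = 0.

(K is a triangulation of the cylinder S^1 x I.)

H_0 = Z,  H_1 = Z,  H_2 = 0.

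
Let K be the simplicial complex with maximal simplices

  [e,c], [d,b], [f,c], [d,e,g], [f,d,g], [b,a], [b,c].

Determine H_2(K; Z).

H_2 = 0.

K has 7 vertices, 10 edges, 2 triangles.
rank ∂_2 = 2, rank ∂_3 = 0 ⇒ b_2 = 2 − 2 − 0 = 0. So H_2 = 0.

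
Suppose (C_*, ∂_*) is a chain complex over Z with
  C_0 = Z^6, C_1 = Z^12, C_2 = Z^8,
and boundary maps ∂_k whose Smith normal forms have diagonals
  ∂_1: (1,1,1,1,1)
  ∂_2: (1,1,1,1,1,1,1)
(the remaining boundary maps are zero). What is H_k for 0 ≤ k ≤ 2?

H_0: b_0 = 6 − 0 − 5 = 1; torsion from ∂_1 factors > 1: none. So H_0 ≅ Z.
H_1: b_1 = 12 − 5 − 7 = 0; torsion from ∂_2 factors > 1: none. So H_1 ≅ 0.
H_2: b_2 = 8 − 7 − 0 = 1; torsion from ∂_3 factors > 1: none. So H_2 ≅ Z.

H_0 ≅ Z,  H_1 = 0,  H_2 ≅ Z.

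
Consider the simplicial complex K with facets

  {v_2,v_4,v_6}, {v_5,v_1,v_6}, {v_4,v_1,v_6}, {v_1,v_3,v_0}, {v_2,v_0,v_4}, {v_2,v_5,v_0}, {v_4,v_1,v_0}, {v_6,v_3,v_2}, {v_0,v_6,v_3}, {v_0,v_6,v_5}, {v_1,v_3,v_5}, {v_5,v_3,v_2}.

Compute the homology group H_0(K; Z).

We work with the vertex ordering v_0 < v_1 < v_2 < v_3 < v_4 < v_5 < v_6. The simplices of K, each written with vertices in increasing order, are:

  0-simplices (7): [v_0], [v_1], [v_2], [v_3], [v_4], [v_5], [v_6]
  1-simplices (18): (18 of them)
  2-simplices (12): (12 of them)

giving chain groups C_0 ≅ Z^7, C_1 ≅ Z^18, C_2 ≅ Z^12.

Boundary ∂_1: C_1 → C_0 sends each edge [p,q] (with p < q) to q − p. For instance
  ∂[v_5,v_6] = [v_6] − [v_5].
The 7×18 boundary matrix has rank 6 and Smith normal form diag(1,1,1,1,1,1).

∂_2: C_2 → C_1 acts by ∂[p,q,r] = [q,r] − [p,r] + [p,q]. For instance
  ∂[v_1,v_5,v_6] = [v_5,v_6] − [v_1,v_6] + [v_1,v_5],
  ∂[v_1,v_4,v_6] = [v_4,v_6] − [v_1,v_6] + [v_1,v_4].
The resulting 18×12 matrix has rank 12, and its Smith normal form has invariant factors (1,1,1,1,1,1,1,1,1,1,1,2).

Computing H_k = (kernel of ∂_k) / (image of ∂_{k+1}):

  H_0: rank C_0 − rank ∂_1 = 7 − 6 = 1, and the invariant factors of ∂_1 are all 1, so H_0 = Z.

(K is a triangulation of the real projective plane RP^2.)

H_0 ≅ Z.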